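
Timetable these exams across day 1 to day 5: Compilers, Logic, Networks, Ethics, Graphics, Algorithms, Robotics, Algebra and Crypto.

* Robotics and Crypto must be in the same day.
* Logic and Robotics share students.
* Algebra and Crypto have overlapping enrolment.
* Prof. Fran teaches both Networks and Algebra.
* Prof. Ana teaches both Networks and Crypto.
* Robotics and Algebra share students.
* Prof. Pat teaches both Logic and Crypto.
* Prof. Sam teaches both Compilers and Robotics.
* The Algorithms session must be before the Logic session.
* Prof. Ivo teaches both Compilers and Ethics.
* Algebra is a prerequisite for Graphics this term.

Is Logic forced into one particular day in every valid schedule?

Logic can be day 2 (e.g. Algorithms=day 1; Networks=day 2; Crypto=day 3; Algebra=day 1; Robotics=day 3; Logic=day 2; Graphics=day 2; Ethics=day 2; Compilers=day 1) or day 3 (e.g. Compilers in day 1; Networks in day 2; Graphics in day 2; Crypto in day 4; Algebra in day 1; Robotics in day 4; Ethics in day 2; Logic in day 3; Algorithms in day 1).

No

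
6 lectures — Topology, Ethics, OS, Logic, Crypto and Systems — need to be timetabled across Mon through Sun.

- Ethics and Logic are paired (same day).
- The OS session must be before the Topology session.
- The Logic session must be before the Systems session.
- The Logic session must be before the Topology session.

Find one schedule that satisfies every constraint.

OS in Mon, Topology in Tue, Ethics in Mon, Logic in Mon, Systems in Tue, Crypto in Mon

Checking: Logic(Mon) before Topology(Tue); Logic(Mon) before Systems(Tue); OS(Mon) before Topology(Tue); Ethics = Logic = Mon.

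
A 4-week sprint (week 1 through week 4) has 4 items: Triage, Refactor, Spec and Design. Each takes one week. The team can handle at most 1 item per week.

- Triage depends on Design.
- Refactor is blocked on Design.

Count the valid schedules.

Splitting on Triage: it can be week 2 (2), week 3 (3), week 4 (3). Listing each branch's schedules as (Refactor, Spec, Design) by week number:
Triage=week 2: (3,4,1) (4,3,1) — 2.
Triage=week 3: (2,4,1) (4,1,2) (4,2,1) — 3.
Triage=week 4: (2,3,1) (3,1,2) (3,2,1) — 3.
Summing: 2 + 3 + 3 = 8.

8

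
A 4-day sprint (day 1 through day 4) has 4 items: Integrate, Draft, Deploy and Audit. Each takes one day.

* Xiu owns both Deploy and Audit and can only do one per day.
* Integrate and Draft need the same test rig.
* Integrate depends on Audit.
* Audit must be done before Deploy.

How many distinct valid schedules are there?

42

Splitting on Integrate: it can be day 2 (9), day 3 (15), day 4 (18). Listing each branch's schedules as (Draft, Deploy, Audit) by day number:
Integrate=day 2: (1,2,1) (1,3,1) (1,4,1) (3,2,1) (3,3,1) (3,4,1) (4,2,1) (4,3,1) (4,4,1) — 9.
Integrate=day 3: (1,2,1) (1,3,1) (1,3,2) (1,4,1) (1,4,2) (2,2,1) (2,3,1) (2,3,2) (2,4,1) (2,4,2) (4,2,1) (4,3,1) (4,3,2) (4,4,1) (4,4,2) — 15.
Integrate=day 4: (1,2,1) (1,3,1) (1,3,2) (1,4,1) (1,4,2) (1,4,3) (2,2,1) (2,3,1) (2,3,2) (2,4,1) (2,4,2) (2,4,3) (3,2,1) (3,3,1) (3,3,2) (3,4,1) (3,4,2) (3,4,3) — 18.
Summing: 9 + 15 + 18 = 42.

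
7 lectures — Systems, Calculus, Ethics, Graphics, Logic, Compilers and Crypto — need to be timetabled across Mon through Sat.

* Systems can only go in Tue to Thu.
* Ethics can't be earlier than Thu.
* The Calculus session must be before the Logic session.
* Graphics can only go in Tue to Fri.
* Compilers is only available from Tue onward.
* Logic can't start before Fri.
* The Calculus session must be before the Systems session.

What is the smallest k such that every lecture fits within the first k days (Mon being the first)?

The precedence chain requires at least 2 distinct days.
Logic can't be placed before Fri — that is day 5 counting from Mon — so the schedule must run through at least 5 days.
5 works (last occupied day: Fri): for example Compilers -> Tue; Ethics -> Thu; Crypto -> Mon; Systems -> Tue; Graphics -> Tue; Calculus -> Mon; Logic -> Fri.

5 days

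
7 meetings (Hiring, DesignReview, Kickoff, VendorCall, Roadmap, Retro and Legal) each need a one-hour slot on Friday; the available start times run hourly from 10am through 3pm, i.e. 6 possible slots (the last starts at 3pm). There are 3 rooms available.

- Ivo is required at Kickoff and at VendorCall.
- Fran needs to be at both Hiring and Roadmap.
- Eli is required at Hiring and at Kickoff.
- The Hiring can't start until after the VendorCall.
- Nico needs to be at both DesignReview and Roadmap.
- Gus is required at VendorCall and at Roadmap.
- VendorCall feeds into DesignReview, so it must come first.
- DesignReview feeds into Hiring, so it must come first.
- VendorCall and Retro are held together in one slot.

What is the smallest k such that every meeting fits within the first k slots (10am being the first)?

The precedence chain requires at least 3 distinct slots.
With at most 3 per slot and 7 meetings, at least 3 slots are needed.
Could 3 slots be enough, i.e. nothing placed later than 12pm? No: Hiring must come after DesignReview (at 10am or later) → {11am, 12pm}; DesignReview must come before Hiring (at 12pm or earlier) → {10am, 11am}; VendorCall must come before Hiring (at 12pm or earlier) → {10am, 11am}; DesignReview must come after VendorCall (at 10am or later) → {11am}; VendorCall must come before DesignReview (at 11am or earlier) → {10am}; Roadmap can't share with DesignReview (11am) → {10am, 12pm}; Roadmap can't share with VendorCall (10am) → {12pm}; Hiring must come after DesignReview (at 11am or later) → {12pm}; Roadmap can't share with Hiring (12pm) → nothing is left.
So 3 slots is not enough.
4 works (last occupied slot: 1pm): for example DesignReview -> 11am; VendorCall -> 10am; Roadmap -> 1pm; Hiring -> 12pm; Retro -> 10am; Legal -> 10am; Kickoff -> 11am.

4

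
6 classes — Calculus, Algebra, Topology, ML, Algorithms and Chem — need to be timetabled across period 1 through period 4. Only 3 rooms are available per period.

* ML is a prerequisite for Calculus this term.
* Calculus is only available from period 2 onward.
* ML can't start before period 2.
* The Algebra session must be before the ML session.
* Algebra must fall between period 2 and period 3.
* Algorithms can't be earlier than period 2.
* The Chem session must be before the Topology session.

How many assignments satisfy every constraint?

18

Splitting on Topology: it can be period 2 (3), period 3 (6), period 4 (9). Listing each branch's schedules as (Calculus, Algebra, ML, Algorithms, Chem) by period number:
Topology=period 2: (4,2,3,2,1) (4,2,3,3,1) (4,2,3,4,1) — 3.
Topology=period 3: (4,2,3,2,1) (4,2,3,2,2) (4,2,3,3,1) (4,2,3,3,2) (4,2,3,4,1) (4,2,3,4,2) — 6.
Topology=period 4: (4,2,3,2,1) (4,2,3,2,2) (4,2,3,2,3) (4,2,3,3,1) (4,2,3,3,2) (4,2,3,3,3) (4,2,3,4,1) (4,2,3,4,2) (4,2,3,4,3) — 9.
Summing: 3 + 6 + 9 = 18.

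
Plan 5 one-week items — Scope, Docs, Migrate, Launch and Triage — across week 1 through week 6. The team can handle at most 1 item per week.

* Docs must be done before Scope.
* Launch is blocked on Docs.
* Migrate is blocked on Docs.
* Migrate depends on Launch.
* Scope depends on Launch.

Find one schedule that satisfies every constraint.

Launch -> week 2, Scope -> week 3, Docs -> week 1, Migrate -> week 4, Triage -> week 5

Checking: Launch(week 2) before Scope(week 3); Docs(week 1) before Launch(week 2); Docs(week 1) before Migrate(week 4); Docs(week 1) before Scope(week 3); Launch(week 2) before Migrate(week 4); max 1 per week (cap 1).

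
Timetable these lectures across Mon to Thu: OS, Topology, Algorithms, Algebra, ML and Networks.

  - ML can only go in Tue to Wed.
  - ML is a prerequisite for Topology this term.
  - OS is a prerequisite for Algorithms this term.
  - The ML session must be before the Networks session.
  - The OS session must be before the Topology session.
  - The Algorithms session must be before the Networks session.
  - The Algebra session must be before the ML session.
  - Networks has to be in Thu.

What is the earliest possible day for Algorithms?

Tue

Precedence pushes Algorithms to at least Tue; downstream work caps Algorithms at Wed.
Algorithms at Tue is achievable: OS=Mon, Algorithms=Tue, Topology=Wed, Algebra=Mon, ML=Tue, Networks=Thu.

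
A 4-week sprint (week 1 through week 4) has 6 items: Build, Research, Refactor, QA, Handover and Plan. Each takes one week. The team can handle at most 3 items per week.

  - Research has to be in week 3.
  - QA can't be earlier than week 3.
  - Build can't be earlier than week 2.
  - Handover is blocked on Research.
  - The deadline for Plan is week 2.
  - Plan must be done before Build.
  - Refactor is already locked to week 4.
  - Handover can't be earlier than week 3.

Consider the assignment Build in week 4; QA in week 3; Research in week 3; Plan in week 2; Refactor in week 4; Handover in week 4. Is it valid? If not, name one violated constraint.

Research has to be in week 3 — holds.
The team can handle at most 3 items per week — holds.
Handover is blocked on Research — holds.
QA can't be earlier than week 3 — holds.
Refactor is already locked to week 4 — holds.
Build can't be earlier than week 2 — holds.
The deadline for Plan is week 2 — holds.
Plan must be done before Build — holds.
Handover can't be earlier than week 3 — holds.

Yes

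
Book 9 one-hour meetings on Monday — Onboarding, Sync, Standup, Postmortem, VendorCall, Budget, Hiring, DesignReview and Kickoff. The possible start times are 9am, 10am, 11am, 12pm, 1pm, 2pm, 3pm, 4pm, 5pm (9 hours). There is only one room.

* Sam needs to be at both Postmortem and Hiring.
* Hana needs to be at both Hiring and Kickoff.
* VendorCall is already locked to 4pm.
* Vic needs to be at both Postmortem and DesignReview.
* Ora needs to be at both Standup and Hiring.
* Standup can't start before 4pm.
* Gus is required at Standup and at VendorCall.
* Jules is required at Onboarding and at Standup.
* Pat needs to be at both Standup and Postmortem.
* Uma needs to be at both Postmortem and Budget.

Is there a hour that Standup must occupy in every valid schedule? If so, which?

Standup's window is 4pm–5pm.
VendorCall is fixed at 4pm, and Standup can't share a hour with VendorCall.
So Standup must be 5pm.

5pm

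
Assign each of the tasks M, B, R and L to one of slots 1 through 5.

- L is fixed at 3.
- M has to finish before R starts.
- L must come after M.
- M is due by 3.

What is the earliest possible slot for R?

2

Precedence pushes R to at least 2.
R at 2 is achievable: L in 3; R in 2; M in 1; B in 1.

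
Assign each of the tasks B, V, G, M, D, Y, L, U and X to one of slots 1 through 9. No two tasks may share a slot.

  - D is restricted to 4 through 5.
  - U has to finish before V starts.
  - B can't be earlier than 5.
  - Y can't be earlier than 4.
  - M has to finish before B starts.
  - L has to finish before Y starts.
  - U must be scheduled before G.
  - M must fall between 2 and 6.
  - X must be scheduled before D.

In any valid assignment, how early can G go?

2

Precedence pushes G to at least 2.
G at 2 is achievable: D -> 4, V -> 9, L -> 7, G -> 2, M -> 5, U -> 1, Y -> 8, X -> 3, B -> 6.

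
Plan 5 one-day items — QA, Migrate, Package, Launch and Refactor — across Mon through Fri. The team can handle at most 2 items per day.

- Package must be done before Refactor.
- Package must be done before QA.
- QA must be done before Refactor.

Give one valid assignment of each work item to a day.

Migrate -> Mon, Launch -> Tue, Package -> Mon, Refactor -> Wed, QA -> Tue

Checking: Package(Mon) before Refactor(Wed); Package(Mon) before QA(Tue); QA(Tue) before Refactor(Wed); max 2 per day (cap 2).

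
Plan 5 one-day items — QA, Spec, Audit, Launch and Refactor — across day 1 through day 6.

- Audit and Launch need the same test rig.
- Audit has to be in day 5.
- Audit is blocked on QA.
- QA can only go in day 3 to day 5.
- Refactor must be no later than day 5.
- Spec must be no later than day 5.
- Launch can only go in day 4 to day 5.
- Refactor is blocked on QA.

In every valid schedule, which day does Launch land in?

Launch's window is day 4–day 5.
Audit is fixed at day 5, and Launch can't share a day with Audit.
So Launch must be day 4.

day 4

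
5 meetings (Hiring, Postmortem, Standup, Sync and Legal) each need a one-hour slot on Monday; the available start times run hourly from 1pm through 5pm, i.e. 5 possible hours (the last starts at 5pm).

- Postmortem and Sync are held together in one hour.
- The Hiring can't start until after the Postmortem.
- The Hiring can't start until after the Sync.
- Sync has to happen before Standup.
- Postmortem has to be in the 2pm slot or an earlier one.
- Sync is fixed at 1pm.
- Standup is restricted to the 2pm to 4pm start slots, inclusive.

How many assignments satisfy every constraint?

Splitting on Hiring: it can be 2pm (15), 3pm (15), 4pm (15), 5pm (15). Listing each branch's schedules as (Postmortem, Standup, Sync, Legal):
Hiring=2pm: (1pm,2pm,1pm,1pm) (1pm,2pm,1pm,2pm) (1pm,2pm,1pm,3pm) (1pm,2pm,1pm,4pm) (1pm,2pm,1pm,5pm) (1pm,3pm,1pm,1pm) (1pm,3pm,1pm,2pm) (1pm,3pm,1pm,3pm) (1pm,3pm,1pm,4pm) (1pm,3pm,1pm,5pm) (1pm,4pm,1pm,1pm) (1pm,4pm,1pm,2pm) (1pm,4pm,1pm,3pm) (1pm,4pm,1pm,4pm) (1pm,4pm,1pm,5pm) — 15.
Hiring=3pm: (1pm,2pm,1pm,1pm) (1pm,2pm,1pm,2pm) (1pm,2pm,1pm,3pm) (1pm,2pm,1pm,4pm) (1pm,2pm,1pm,5pm) (1pm,3pm,1pm,1pm) (1pm,3pm,1pm,2pm) (1pm,3pm,1pm,3pm) (1pm,3pm,1pm,4pm) (1pm,3pm,1pm,5pm) (1pm,4pm,1pm,1pm) (1pm,4pm,1pm,2pm) (1pm,4pm,1pm,3pm) (1pm,4pm,1pm,4pm) (1pm,4pm,1pm,5pm) — 15.
Hiring=4pm: (1pm,2pm,1pm,1pm) (1pm,2pm,1pm,2pm) (1pm,2pm,1pm,3pm) (1pm,2pm,1pm,4pm) (1pm,2pm,1pm,5pm) (1pm,3pm,1pm,1pm) (1pm,3pm,1pm,2pm) (1pm,3pm,1pm,3pm) (1pm,3pm,1pm,4pm) (1pm,3pm,1pm,5pm) (1pm,4pm,1pm,1pm) (1pm,4pm,1pm,2pm) (1pm,4pm,1pm,3pm) (1pm,4pm,1pm,4pm) (1pm,4pm,1pm,5pm) — 15.
Hiring=5pm: (1pm,2pm,1pm,1pm) (1pm,2pm,1pm,2pm) (1pm,2pm,1pm,3pm) (1pm,2pm,1pm,4pm) (1pm,2pm,1pm,5pm) (1pm,3pm,1pm,1pm) (1pm,3pm,1pm,2pm) (1pm,3pm,1pm,3pm) (1pm,3pm,1pm,4pm) (1pm,3pm,1pm,5pm) (1pm,4pm,1pm,1pm) (1pm,4pm,1pm,2pm) (1pm,4pm,1pm,3pm) (1pm,4pm,1pm,4pm) (1pm,4pm,1pm,5pm) — 15.
Summing: 15 + 15 + 15 + 15 = 60.

60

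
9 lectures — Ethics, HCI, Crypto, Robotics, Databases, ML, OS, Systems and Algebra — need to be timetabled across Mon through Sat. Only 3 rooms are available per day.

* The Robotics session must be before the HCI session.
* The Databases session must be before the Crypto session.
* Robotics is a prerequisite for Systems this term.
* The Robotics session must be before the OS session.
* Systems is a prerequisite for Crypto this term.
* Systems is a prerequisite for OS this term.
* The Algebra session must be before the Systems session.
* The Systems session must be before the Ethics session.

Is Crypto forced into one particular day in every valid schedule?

No

Crypto can be Wed (e.g. ML -> Tue, Robotics -> Mon, Databases -> Mon, Crypto -> Wed, Algebra -> Mon, OS -> Wed, Systems -> Tue, Ethics -> Wed, HCI -> Tue) or Thu (e.g. Robotics -> Mon; OS -> Wed; HCI -> Tue; Algebra -> Mon; Databases -> Mon; Crypto -> Thu; ML -> Tue; Systems -> Tue; Ethics -> Wed).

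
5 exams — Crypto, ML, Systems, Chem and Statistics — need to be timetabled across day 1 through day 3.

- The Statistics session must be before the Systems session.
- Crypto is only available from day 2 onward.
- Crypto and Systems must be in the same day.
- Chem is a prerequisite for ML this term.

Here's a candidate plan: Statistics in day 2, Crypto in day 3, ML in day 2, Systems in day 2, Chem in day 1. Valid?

No — it violates: Crypto and Systems must be in the same day

Crypto and Systems must be in the same day — violated.
Crypto is only available from day 2 onward — holds.
The Statistics session must be before the Systems session — violated.
Chem is a prerequisite for ML this term — holds.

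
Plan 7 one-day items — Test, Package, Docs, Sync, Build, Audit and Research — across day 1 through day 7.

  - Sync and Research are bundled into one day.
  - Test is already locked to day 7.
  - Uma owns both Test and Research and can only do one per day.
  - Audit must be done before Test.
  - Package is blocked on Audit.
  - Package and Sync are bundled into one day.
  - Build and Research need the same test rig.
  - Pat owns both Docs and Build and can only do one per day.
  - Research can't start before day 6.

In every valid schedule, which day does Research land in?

Research's window is day 6–day 7.
Test is fixed at day 7, and Research can't share a day with Test.
So Research must be day 6.

day 6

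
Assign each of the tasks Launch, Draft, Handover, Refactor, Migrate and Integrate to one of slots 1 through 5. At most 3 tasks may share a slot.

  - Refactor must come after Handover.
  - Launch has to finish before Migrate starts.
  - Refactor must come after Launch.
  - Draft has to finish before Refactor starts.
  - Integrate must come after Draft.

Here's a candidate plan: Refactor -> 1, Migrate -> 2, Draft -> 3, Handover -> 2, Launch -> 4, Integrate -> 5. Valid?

Draft has to finish before Refactor starts — violated.
Launch has to finish before Migrate starts — violated.
At most 3 tasks may share a slot — holds.
Integrate must come after Draft — holds.
Refactor must come after Launch — violated.
Refactor must come after Handover — violated.

No. Refactor must come after Launch is not satisfied.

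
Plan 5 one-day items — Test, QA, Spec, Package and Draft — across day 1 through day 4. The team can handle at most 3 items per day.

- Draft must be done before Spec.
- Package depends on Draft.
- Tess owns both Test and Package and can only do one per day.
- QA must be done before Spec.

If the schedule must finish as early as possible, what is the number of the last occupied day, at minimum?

day 2

The precedence chain requires at least 2 distinct days.
With at most 3 per day and 5 tasks, at least 2 days are needed.
2 works (last occupied day: day 2): for example Test=day 1; Draft=day 1; QA=day 1; Spec=day 2; Package=day 2.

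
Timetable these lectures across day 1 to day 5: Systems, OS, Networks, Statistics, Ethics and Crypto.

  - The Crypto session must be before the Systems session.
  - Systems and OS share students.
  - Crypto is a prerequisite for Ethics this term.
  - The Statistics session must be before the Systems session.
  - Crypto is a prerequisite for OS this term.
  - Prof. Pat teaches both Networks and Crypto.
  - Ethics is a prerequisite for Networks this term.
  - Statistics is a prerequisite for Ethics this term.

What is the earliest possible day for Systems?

Precedence pushes Systems to at least day 2.
Systems at day 2 is achievable: Crypto in day 1, Ethics in day 2, Statistics in day 1, Networks in day 3, Systems in day 2, OS in day 3.

day 2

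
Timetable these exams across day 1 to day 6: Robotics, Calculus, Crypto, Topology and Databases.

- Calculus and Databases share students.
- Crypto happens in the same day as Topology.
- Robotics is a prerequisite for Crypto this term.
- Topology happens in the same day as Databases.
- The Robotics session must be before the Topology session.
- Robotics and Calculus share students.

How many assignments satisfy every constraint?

60

Splitting on Robotics: it can be day 1 (20), day 2 (16), day 3 (12), day 4 (8), day 5 (4). Listing each branch's schedules as (Calculus, Crypto, Topology, Databases) by day number:
Robotics=day 1: (2,3,3,3) (2,4,4,4) (2,5,5,5) (2,6,6,6) (3,2,2,2) (3,4,4,4) (3,5,5,5) (3,6,6,6) (4,2,2,2) (4,3,3,3) (4,5,5,5) (4,6,6,6) (5,2,2,2) (5,3,3,3) (5,4,4,4) (5,6,6,6) (6,2,2,2) (6,3,3,3) (6,4,4,4) (6,5,5,5) — 20.
Robotics=day 2: (1,3,3,3) (1,4,4,4) (1,5,5,5) (1,6,6,6) (3,4,4,4) (3,5,5,5) (3,6,6,6) (4,3,3,3) (4,5,5,5) (4,6,6,6) (5,3,3,3) (5,4,4,4) (5,6,6,6) (6,3,3,3) (6,4,4,4) (6,5,5,5) — 16.
Robotics=day 3: (1,4,4,4) (1,5,5,5) (1,6,6,6) (2,4,4,4) (2,5,5,5) (2,6,6,6) (4,5,5,5) (4,6,6,6) (5,4,4,4) (5,6,6,6) (6,4,4,4) (6,5,5,5) — 12.
Robotics=day 4: (1,5,5,5) (1,6,6,6) (2,5,5,5) (2,6,6,6) (3,5,5,5) (3,6,6,6) (5,6,6,6) (6,5,5,5) — 8.
Robotics=day 5: (1,6,6,6) (2,6,6,6) (3,6,6,6) (4,6,6,6) — 4.
Summing: 20 + 16 + 12 + 8 + 4 = 60.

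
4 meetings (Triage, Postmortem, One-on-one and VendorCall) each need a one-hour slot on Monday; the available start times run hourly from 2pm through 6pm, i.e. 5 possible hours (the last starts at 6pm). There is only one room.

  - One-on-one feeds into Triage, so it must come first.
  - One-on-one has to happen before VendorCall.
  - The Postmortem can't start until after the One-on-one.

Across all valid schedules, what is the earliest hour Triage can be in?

3pm

Precedence pushes Triage to at least 3pm.
Triage at 3pm is achievable: Triage=3pm; One-on-one=2pm; VendorCall=5pm; Postmortem=4pm.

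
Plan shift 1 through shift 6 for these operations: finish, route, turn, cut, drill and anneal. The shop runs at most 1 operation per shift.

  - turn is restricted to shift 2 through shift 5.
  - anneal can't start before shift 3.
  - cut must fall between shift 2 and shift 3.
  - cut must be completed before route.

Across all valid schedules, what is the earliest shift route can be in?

Precedence pushes route to at least shift 3.
route at shift 3 is achievable: drill -> shift 6, route -> shift 3, finish -> shift 1, anneal -> shift 5, turn -> shift 4, cut -> shift 2.

shift 3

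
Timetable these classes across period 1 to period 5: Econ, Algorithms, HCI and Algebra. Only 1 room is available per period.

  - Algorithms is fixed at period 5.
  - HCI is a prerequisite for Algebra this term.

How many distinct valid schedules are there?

12

Splitting on Econ: it can be period 1 (3), period 2 (3), period 3 (3), period 4 (3). Listing each branch's schedules as (Algorithms, HCI, Algebra) by period number:
Econ=period 1: (5,2,3) (5,2,4) (5,3,4) — 3.
Econ=period 2: (5,1,3) (5,1,4) (5,3,4) — 3.
Econ=period 3: (5,1,2) (5,1,4) (5,2,4) — 3.
Econ=period 4: (5,1,2) (5,1,3) (5,2,3) — 3.
Summing: 3 + 3 + 3 + 3 = 12.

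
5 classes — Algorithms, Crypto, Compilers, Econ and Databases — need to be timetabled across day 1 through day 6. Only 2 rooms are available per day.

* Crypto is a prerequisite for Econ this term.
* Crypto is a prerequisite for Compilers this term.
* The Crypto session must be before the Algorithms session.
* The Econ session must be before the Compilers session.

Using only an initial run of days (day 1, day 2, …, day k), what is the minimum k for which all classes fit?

The precedence chain requires at least 3 distinct days.
With at most 2 per day and 5 classes, at least 3 days are needed.
3 works (last occupied day: day 3): for example Databases -> day 1, Crypto -> day 1, Compilers -> day 3, Econ -> day 2, Algorithms -> day 2.

3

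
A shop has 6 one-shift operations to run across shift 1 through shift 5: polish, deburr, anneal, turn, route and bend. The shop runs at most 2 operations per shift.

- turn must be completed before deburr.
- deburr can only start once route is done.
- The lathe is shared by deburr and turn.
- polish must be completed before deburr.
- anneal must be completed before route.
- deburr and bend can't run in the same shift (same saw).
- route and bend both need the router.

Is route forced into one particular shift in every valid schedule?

route can be shift 2 (e.g. polish -> shift 1; turn -> shift 2; route -> shift 2; bend -> shift 4; deburr -> shift 3; anneal -> shift 1) or shift 3 (e.g. route in shift 3; anneal in shift 1; bend in shift 2; turn in shift 2; deburr in shift 4; polish in shift 1).

No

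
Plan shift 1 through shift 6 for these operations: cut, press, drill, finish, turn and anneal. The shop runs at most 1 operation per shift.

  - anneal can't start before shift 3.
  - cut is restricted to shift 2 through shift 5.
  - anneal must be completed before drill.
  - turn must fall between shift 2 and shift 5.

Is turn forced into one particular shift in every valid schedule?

No

turn can be shift 2 (e.g. drill -> shift 5, cut -> shift 4, anneal -> shift 3, turn -> shift 2, finish -> shift 6, press -> shift 1) or shift 3 (e.g. press=shift 1, turn=shift 3, drill=shift 5, finish=shift 6, cut=shift 2, anneal=shift 4).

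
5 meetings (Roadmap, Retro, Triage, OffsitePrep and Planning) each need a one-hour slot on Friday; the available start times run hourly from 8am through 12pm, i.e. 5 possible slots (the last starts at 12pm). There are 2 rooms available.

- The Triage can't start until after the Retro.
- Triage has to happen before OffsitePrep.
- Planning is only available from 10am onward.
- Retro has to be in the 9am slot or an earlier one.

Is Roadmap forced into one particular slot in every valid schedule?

Roadmap can be 8am (e.g. Planning in 10am; Roadmap in 8am; OffsitePrep in 10am; Retro in 8am; Triage in 9am) or 9am (e.g. Retro=8am; Planning=10am; OffsitePrep=10am; Roadmap=9am; Triage=9am).

No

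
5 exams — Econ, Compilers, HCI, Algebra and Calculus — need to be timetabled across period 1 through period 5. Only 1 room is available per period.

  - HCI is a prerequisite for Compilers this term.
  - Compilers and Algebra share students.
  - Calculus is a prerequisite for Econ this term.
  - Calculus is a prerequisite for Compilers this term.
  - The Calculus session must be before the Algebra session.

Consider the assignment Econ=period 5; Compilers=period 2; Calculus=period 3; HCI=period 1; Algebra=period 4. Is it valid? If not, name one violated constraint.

Compilers and Algebra share students — holds.
Only 1 room is available per period — holds.
HCI is a prerequisite for Compilers this term — holds.
Calculus is a prerequisite for Compilers this term — violated.
The Calculus session must be before the Algebra session — holds.
Calculus is a prerequisite for Econ this term — holds.

No — it violates: Calculus is a prerequisite for Compilers this term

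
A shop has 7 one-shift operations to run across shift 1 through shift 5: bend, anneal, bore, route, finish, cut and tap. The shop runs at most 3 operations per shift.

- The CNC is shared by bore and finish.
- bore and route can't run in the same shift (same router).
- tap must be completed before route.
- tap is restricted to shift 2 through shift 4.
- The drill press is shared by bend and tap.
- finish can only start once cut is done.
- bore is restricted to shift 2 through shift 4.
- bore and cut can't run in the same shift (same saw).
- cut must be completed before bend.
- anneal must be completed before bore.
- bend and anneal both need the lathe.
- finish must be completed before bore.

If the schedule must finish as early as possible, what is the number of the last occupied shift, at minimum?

4

The precedence chain requires at least 3 distinct shifts.
With at most 3 per shift and 7 operations, at least 3 shifts are needed.
Could 3 shifts be enough, i.e. nothing placed later than shift 3? No: bore's window within 3 shifts is {shift 2, shift 3}; tap's window within 3 shifts is {shift 2, shift 3}; bend must come after cut (at shift 1 or later) → {shift 2, shift 3}; cut must come before bend (at shift 3 or earlier) → {shift 1, shift 2}; route must come after tap (at shift 2 or later) → {shift 3}; finish must come after cut (at shift 1 or later) → {shift 2, shift 3}; bore must come after finish (at shift 2 or later) → {shift 3}; route can't share with bore (shift 3) → nothing is left.
So 3 shifts is not enough.
4 works (last occupied shift: shift 4): for example anneal=shift 1; tap=shift 2; bend=shift 3; finish=shift 2; route=shift 4; cut=shift 1; bore=shift 3.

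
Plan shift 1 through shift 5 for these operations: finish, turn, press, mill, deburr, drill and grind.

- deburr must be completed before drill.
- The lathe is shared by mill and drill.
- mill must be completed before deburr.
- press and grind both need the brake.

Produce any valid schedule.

turn in shift 1; deburr in shift 2; finish in shift 1; grind in shift 2; press in shift 1; drill in shift 3; mill in shift 1

Checking: mill(shift 1) before deburr(shift 2); deburr(shift 2) before drill(shift 3); press(shift 1) != grind(shift 2); mill(shift 1) != drill(shift 3).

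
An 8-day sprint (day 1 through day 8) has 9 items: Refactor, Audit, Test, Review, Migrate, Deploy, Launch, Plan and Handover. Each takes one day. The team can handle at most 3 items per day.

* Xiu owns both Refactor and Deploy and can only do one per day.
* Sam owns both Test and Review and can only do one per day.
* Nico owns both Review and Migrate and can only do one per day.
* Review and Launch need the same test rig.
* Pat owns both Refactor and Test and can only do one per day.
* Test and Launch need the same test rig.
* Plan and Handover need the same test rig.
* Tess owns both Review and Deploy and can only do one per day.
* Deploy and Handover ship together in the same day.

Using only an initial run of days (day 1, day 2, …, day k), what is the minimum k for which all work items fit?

With at most 3 per day and 9 work items, at least 3 days are needed.
3 works (last occupied day: day 3): for example Plan=day 2; Test=day 2; Audit=day 1; Deploy=day 3; Refactor=day 1; Handover=day 3; Review=day 1; Migrate=day 2; Launch=day 3.

3 days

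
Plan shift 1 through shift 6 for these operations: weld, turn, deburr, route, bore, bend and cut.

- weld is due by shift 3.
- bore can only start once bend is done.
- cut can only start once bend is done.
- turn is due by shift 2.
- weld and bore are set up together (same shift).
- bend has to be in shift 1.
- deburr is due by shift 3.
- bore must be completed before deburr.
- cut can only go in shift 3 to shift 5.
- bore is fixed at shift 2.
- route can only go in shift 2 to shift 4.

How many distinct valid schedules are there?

Splitting on turn: it can be shift 1 (9), shift 2 (9). Listing each branch's schedules as (weld, deburr, route, bore, bend, cut) by shift number:
turn=shift 1: (2,3,2,2,1,3) (2,3,2,2,1,4) (2,3,2,2,1,5) (2,3,3,2,1,3) (2,3,3,2,1,4) (2,3,3,2,1,5) (2,3,4,2,1,3) (2,3,4,2,1,4) (2,3,4,2,1,5) — 9.
turn=shift 2: (2,3,2,2,1,3) (2,3,2,2,1,4) (2,3,2,2,1,5) (2,3,3,2,1,3) (2,3,3,2,1,4) (2,3,3,2,1,5) (2,3,4,2,1,3) (2,3,4,2,1,4) (2,3,4,2,1,5) — 9.
Summing: 9 + 9 = 18.

18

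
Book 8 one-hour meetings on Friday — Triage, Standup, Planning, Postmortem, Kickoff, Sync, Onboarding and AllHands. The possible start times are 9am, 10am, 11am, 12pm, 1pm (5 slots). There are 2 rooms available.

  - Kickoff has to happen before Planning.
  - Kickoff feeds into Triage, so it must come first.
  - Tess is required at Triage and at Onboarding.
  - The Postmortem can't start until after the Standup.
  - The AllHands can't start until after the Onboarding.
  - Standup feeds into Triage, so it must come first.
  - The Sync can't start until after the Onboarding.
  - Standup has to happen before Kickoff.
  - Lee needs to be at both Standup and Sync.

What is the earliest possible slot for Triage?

Precedence pushes Triage to at least 11am.
Triage at 11am is achievable: AllHands in 12pm, Kickoff in 10am, Triage in 11am, Standup in 9am, Onboarding in 9am, Sync in 12pm, Planning in 11am, Postmortem in 10am.

11am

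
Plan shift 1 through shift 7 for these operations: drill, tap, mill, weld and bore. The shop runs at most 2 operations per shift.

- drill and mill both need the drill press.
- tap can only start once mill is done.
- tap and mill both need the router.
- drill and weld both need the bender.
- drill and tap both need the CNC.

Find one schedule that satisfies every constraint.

bore in shift 2; mill in shift 1; tap in shift 2; drill in shift 3; weld in shift 1

Checking: mill(shift 1) before tap(shift 2); drill(shift 3) != tap(shift 2); drill(shift 3) != mill(shift 1); drill(shift 3) != weld(shift 1); tap(shift 2) != mill(shift 1); max 2 per shift (cap 2).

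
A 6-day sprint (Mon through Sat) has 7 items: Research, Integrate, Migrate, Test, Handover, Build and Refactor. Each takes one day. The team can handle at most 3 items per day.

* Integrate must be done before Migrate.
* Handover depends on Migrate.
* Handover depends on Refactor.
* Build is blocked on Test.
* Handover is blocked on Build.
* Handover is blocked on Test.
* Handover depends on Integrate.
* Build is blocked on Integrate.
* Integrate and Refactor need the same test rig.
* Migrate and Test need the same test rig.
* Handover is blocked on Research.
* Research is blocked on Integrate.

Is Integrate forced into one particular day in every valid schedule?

Integrate can be Mon (e.g. Integrate -> Mon, Research -> Tue, Migrate -> Tue, Refactor -> Wed, Build -> Tue, Handover -> Thu, Test -> Mon) or Tue (e.g. Build -> Wed, Integrate -> Tue, Migrate -> Wed, Test -> Mon, Handover -> Thu, Refactor -> Mon, Research -> Wed).

No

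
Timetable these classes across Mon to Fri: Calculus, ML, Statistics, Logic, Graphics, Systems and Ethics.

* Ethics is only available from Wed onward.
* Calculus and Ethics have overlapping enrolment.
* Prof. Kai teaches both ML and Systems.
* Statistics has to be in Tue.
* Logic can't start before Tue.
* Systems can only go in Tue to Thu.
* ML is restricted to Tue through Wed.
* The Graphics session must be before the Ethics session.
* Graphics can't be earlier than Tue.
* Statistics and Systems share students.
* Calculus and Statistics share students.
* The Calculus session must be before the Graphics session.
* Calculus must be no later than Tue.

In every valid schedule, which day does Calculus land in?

Mon

Calculus's window is Mon–Tue.
Statistics is fixed at Tue, and Calculus can't share a day with Statistics.
So Calculus must be Mon.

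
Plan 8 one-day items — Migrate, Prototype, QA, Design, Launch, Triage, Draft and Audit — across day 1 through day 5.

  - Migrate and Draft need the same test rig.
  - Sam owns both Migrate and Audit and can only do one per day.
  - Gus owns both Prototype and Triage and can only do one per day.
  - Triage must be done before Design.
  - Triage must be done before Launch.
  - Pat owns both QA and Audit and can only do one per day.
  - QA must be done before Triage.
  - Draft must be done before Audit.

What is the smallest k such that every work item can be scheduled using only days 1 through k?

3 days

The precedence chain requires at least 3 distinct days.
3 works (last occupied day: day 3): for example Audit -> day 2; Prototype -> day 1; Migrate -> day 3; Draft -> day 1; Launch -> day 3; QA -> day 1; Design -> day 3; Triage -> day 2.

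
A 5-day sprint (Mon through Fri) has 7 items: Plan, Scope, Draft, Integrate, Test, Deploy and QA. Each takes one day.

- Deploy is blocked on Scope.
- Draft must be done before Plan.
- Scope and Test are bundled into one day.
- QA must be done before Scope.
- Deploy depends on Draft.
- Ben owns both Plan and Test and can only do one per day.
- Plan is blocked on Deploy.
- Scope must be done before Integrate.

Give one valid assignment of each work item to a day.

Test in Tue; Draft in Mon; Integrate in Wed; Plan in Thu; Deploy in Wed; QA in Mon; Scope in Tue

Checking: Draft(Mon) before Deploy(Wed); Scope(Tue) before Deploy(Wed); Deploy(Wed) before Plan(Thu); QA(Mon) before Scope(Tue); Draft(Mon) before Plan(Thu); Scope(Tue) before Integrate(Wed); Plan(Thu) != Test(Tue); Scope = Test = Tue.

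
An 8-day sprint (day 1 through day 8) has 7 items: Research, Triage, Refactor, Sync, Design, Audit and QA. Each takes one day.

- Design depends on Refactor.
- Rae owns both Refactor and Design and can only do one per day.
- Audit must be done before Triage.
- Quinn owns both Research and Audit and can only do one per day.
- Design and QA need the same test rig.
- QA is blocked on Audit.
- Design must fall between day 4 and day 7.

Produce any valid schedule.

Triage=day 2, Audit=day 1, Research=day 2, QA=day 2, Design=day 4, Sync=day 1, Refactor=day 1

Checking: Audit(day 1) before QA(day 2); Audit(day 1) before Triage(day 2); Refactor(day 1) before Design(day 4); Refactor(day 1) != Design(day 4); Design(day 4) != QA(day 2); Research(day 2) != Audit(day 1); Design=day 4 in [day 4,day 7].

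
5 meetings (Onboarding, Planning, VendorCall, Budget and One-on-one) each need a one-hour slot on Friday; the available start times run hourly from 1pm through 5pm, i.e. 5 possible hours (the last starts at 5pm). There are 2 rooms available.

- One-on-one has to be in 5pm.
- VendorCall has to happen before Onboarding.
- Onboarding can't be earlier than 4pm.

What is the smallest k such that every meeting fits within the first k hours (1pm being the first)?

5 hours

The precedence chain requires at least 2 distinct hours.
With at most 2 per hour and 5 meetings, at least 3 hours are needed.
One-on-one can't be placed before 5pm — that is hour 5 counting from 1pm — so the schedule must run through at least 5 hours.
5 works (last occupied hour: 5pm): for example Planning=1pm, Budget=2pm, VendorCall=1pm, Onboarding=4pm, One-on-one=5pm.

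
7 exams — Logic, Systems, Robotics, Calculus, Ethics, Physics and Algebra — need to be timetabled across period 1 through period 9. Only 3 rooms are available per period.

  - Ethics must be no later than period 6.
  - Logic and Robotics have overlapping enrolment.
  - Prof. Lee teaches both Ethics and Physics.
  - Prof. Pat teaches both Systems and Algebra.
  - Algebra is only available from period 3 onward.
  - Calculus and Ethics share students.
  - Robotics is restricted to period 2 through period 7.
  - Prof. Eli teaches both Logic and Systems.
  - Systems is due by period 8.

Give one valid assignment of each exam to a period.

Systems -> period 1; Algebra -> period 3; Ethics -> period 1; Calculus -> period 2; Robotics -> period 2; Physics -> period 2; Logic -> period 3

Checking: Systems(period 1) != Algebra(period 3); Ethics(period 1) != Physics(period 2); Logic(period 3) != Robotics(period 2); Calculus(period 2) != Ethics(period 1); Logic(period 3) != Systems(period 1); Algebra=period 3 in [period 3,period 9]; Ethics=period 1 in [period 1,period 6]; Robotics=period 2 in [period 2,period 7]; Systems=period 1 in [period 1,period 8]; max 3 per period (cap 3).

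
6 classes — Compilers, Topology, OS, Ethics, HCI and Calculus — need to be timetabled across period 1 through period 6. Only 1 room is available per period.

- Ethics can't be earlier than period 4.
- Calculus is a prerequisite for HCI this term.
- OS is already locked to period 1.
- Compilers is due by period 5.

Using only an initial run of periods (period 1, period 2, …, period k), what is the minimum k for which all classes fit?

The precedence chain requires at least 2 distinct periods.
With at most 1 per period and 6 classes, at least 6 periods are needed.
Ethics can't be placed before period 4, so the schedule must run through at least period 4.
6 works (last occupied period: period 6): for example OS=period 1, Topology=period 6, Calculus=period 3, HCI=period 5, Compilers=period 2, Ethics=period 4.

6 periods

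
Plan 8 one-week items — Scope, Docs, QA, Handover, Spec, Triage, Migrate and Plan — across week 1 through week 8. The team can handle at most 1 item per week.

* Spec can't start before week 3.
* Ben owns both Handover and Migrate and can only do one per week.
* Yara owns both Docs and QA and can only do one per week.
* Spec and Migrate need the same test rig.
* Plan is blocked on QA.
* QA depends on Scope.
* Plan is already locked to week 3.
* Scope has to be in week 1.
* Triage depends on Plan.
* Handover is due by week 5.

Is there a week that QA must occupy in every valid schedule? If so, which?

Scope is fixed at week 1 and must come before QA, so QA is at least week 2.
Plan is fixed at week 3 and must come after QA, so QA is at most week 2.
So QA must be week 2.

week 2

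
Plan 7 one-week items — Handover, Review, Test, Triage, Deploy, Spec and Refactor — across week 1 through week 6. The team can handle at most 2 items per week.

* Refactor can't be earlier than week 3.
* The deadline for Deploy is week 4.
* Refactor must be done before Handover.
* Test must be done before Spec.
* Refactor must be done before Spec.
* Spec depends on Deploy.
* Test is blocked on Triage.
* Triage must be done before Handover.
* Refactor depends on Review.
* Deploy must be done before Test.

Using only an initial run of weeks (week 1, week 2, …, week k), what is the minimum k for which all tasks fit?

4 weeks

The precedence chain requires at least 3 distinct weeks.
With at most 2 per week and 7 tasks, at least 4 weeks are needed.
Propagating the time windows through the other constraints, Handover can't land before week 4, so the schedule must run through at least week 4.
4 works (last occupied week: week 4): for example Refactor in week 3; Handover in week 4; Test in week 2; Deploy in week 1; Spec in week 4; Review in week 2; Triage in week 1.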